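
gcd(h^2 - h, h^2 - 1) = h - 1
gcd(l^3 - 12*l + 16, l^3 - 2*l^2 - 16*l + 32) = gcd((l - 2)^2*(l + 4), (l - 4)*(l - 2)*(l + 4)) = l^2 + 2*l - 8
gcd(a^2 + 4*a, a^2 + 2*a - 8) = a + 4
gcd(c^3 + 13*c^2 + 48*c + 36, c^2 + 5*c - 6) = c + 6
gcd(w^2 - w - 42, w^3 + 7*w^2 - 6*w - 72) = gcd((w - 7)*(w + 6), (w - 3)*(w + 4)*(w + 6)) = w + 6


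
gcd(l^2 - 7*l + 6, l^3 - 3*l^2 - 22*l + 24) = l^2 - 7*l + 6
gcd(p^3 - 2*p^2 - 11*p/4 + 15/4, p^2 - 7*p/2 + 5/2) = p^2 - 7*p/2 + 5/2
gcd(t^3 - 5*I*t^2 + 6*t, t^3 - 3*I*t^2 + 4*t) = t^2 + I*t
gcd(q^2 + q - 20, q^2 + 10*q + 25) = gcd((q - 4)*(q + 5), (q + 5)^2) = q + 5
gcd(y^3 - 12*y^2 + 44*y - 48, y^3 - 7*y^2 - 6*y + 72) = y^2 - 10*y + 24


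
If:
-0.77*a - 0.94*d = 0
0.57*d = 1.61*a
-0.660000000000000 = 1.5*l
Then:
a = 0.00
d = 0.00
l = -0.44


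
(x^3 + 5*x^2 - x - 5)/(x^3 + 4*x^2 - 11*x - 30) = (x^2 - 1)/(x^2 - x - 6)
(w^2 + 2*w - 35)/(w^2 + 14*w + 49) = (w - 5)/(w + 7)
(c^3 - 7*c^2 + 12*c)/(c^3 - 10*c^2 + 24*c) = (c - 3)/(c - 6)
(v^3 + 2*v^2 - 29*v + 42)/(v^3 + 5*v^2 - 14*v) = (v - 3)/v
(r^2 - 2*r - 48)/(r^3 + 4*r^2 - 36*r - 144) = (r - 8)/(r^2 - 2*r - 24)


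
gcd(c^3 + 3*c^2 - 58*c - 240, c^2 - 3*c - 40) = c^2 - 3*c - 40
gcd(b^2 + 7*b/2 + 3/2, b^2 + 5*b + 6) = b + 3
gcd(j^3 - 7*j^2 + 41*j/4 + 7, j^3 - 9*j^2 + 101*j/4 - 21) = j^2 - 15*j/2 + 14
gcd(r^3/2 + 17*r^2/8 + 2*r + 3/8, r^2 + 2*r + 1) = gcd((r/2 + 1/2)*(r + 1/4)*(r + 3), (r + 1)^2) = r + 1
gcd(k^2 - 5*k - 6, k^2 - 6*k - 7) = k + 1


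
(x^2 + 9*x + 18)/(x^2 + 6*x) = (x + 3)/x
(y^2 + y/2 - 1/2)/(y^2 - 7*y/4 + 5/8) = 4*(y + 1)/(4*y - 5)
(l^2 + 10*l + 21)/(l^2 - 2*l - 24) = (l^2 + 10*l + 21)/(l^2 - 2*l - 24)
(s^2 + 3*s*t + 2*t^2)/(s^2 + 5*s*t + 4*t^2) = (s + 2*t)/(s + 4*t)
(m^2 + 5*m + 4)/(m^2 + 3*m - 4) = (m + 1)/(m - 1)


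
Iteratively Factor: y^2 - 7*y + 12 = (y - 3)*(y - 4)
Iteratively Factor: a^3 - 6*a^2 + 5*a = (a - 1)*(a^2 - 5*a) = a*(a - 1)*(a - 5)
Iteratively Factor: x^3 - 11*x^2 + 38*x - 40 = (x - 2)*(x^2 - 9*x + 20) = (x - 4)*(x - 2)*(x - 5)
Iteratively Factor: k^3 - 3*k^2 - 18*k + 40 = (k - 5)*(k^2 + 2*k - 8) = (k - 5)*(k - 2)*(k + 4)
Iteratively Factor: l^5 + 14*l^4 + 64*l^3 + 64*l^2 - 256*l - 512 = (l - 2)*(l^4 + 16*l^3 + 96*l^2 + 256*l + 256) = (l - 2)*(l + 4)*(l^3 + 12*l^2 + 48*l + 64) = (l - 2)*(l + 4)^2*(l^2 + 8*l + 16) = (l - 2)*(l + 4)^3*(l + 4)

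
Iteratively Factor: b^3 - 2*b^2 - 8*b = (b + 2)*(b^2 - 4*b) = b*(b + 2)*(b - 4)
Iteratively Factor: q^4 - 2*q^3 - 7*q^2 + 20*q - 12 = (q - 2)*(q^3 - 7*q + 6) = (q - 2)*(q + 3)*(q^2 - 3*q + 2) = (q - 2)^2*(q + 3)*(q - 1)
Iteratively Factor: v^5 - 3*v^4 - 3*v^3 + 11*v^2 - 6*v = (v)*(v^4 - 3*v^3 - 3*v^2 + 11*v - 6) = v*(v - 1)*(v^3 - 2*v^2 - 5*v + 6) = v*(v - 1)^2*(v^2 - v - 6) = v*(v - 3)*(v - 1)^2*(v + 2)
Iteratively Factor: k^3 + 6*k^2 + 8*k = (k + 4)*(k^2 + 2*k) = (k + 2)*(k + 4)*(k)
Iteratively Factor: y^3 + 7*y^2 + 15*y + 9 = (y + 3)*(y^2 + 4*y + 3) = (y + 1)*(y + 3)*(y + 3)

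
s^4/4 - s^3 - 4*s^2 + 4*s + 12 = (s/2 + 1)^2*(s - 6)*(s - 2)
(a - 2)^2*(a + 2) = a^3 - 2*a^2 - 4*a + 8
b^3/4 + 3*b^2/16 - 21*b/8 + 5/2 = (b/4 + 1)*(b - 2)*(b - 5/4)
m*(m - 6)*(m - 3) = m^3 - 9*m^2 + 18*m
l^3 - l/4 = l*(l - 1/2)*(l + 1/2)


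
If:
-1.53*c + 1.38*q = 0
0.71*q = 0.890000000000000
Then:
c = 1.13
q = 1.25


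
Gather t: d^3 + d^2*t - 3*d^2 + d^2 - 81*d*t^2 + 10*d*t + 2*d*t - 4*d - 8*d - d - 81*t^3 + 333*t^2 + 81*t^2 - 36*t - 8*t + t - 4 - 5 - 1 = d^3 - 2*d^2 - 13*d - 81*t^3 + t^2*(414 - 81*d) + t*(d^2 + 12*d - 43) - 10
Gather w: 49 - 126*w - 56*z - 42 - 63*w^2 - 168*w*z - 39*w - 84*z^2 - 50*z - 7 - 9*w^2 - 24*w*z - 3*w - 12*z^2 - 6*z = -72*w^2 + w*(-192*z - 168) - 96*z^2 - 112*z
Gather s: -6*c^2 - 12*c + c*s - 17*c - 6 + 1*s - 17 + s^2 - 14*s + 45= -6*c^2 - 29*c + s^2 + s*(c - 13) + 22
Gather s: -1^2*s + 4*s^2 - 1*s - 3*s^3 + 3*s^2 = -3*s^3 + 7*s^2 - 2*s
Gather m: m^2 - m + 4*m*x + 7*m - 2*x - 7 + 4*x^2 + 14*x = m^2 + m*(4*x + 6) + 4*x^2 + 12*x - 7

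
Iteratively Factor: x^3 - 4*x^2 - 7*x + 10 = (x - 1)*(x^2 - 3*x - 10) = (x - 1)*(x + 2)*(x - 5)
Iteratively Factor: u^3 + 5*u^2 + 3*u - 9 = (u + 3)*(u^2 + 2*u - 3) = (u + 3)^2*(u - 1)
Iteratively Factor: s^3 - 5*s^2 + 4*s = (s - 4)*(s^2 - s) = s*(s - 4)*(s - 1)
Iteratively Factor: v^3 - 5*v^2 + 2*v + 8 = (v - 2)*(v^2 - 3*v - 4) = (v - 4)*(v - 2)*(v + 1)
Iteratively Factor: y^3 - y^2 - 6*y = (y + 2)*(y^2 - 3*y) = (y - 3)*(y + 2)*(y)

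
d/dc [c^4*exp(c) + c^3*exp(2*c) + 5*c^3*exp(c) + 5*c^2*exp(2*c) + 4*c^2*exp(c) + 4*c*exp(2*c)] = (c^4 + 2*c^3*exp(c) + 9*c^3 + 13*c^2*exp(c) + 19*c^2 + 18*c*exp(c) + 8*c + 4*exp(c))*exp(c)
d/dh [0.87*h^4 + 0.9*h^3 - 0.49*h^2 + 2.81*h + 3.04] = 3.48*h^3 + 2.7*h^2 - 0.98*h + 2.81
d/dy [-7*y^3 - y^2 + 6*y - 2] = -21*y^2 - 2*y + 6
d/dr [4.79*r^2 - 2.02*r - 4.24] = 9.58*r - 2.02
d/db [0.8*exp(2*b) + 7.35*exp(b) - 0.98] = (1.6*exp(b) + 7.35)*exp(b)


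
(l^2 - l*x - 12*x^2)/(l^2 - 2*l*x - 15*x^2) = (-l + 4*x)/(-l + 5*x)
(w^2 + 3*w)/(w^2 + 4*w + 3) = w/(w + 1)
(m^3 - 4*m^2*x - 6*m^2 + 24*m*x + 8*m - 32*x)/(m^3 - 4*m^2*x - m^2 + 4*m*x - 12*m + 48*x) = (m - 2)/(m + 3)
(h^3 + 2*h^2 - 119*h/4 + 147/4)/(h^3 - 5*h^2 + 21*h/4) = (h + 7)/h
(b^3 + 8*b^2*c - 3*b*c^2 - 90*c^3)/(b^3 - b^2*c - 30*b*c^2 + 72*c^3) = (b + 5*c)/(b - 4*c)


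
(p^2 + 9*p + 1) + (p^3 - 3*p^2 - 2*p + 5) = p^3 - 2*p^2 + 7*p + 6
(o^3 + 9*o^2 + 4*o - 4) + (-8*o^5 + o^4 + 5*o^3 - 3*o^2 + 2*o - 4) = -8*o^5 + o^4 + 6*o^3 + 6*o^2 + 6*o - 8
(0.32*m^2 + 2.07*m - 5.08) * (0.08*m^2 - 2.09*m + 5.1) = 0.0256*m^4 - 0.5032*m^3 - 3.1007*m^2 + 21.1742*m - 25.908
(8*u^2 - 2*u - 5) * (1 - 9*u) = -72*u^3 + 26*u^2 + 43*u - 5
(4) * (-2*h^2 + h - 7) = -8*h^2 + 4*h - 28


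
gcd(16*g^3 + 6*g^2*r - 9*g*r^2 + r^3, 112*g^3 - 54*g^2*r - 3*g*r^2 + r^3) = 16*g^2 - 10*g*r + r^2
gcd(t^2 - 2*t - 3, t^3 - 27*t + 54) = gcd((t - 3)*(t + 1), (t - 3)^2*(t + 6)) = t - 3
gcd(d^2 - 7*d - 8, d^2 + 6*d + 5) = d + 1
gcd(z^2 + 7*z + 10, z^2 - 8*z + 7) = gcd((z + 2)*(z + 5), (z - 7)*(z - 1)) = 1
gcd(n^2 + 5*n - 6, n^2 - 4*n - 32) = 1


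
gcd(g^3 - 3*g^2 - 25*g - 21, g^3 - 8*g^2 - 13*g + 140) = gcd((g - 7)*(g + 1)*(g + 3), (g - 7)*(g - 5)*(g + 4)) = g - 7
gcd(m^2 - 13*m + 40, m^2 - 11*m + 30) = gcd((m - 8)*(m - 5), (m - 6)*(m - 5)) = m - 5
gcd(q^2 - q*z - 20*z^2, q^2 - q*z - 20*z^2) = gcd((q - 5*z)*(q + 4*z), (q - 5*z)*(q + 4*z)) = -q^2 + q*z + 20*z^2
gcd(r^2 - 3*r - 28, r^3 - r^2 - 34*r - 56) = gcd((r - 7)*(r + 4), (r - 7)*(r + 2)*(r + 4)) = r^2 - 3*r - 28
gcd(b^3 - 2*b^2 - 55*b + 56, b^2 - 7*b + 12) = 1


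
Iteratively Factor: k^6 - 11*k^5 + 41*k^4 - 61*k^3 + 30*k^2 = (k - 3)*(k^5 - 8*k^4 + 17*k^3 - 10*k^2) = (k - 5)*(k - 3)*(k^4 - 3*k^3 + 2*k^2) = (k - 5)*(k - 3)*(k - 2)*(k^3 - k^2) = k*(k - 5)*(k - 3)*(k - 2)*(k^2 - k) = k*(k - 5)*(k - 3)*(k - 2)*(k - 1)*(k)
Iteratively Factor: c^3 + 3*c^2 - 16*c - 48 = (c - 4)*(c^2 + 7*c + 12) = (c - 4)*(c + 3)*(c + 4)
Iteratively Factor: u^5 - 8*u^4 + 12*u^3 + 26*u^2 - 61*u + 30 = (u - 1)*(u^4 - 7*u^3 + 5*u^2 + 31*u - 30) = (u - 3)*(u - 1)*(u^3 - 4*u^2 - 7*u + 10) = (u - 3)*(u - 1)^2*(u^2 - 3*u - 10) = (u - 3)*(u - 1)^2*(u + 2)*(u - 5)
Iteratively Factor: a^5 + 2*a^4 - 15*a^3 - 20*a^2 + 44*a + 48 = (a + 2)*(a^4 - 15*a^2 + 10*a + 24) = (a + 1)*(a + 2)*(a^3 - a^2 - 14*a + 24) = (a + 1)*(a + 2)*(a + 4)*(a^2 - 5*a + 6) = (a - 2)*(a + 1)*(a + 2)*(a + 4)*(a - 3)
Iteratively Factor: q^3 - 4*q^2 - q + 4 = (q + 1)*(q^2 - 5*q + 4) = (q - 4)*(q + 1)*(q - 1)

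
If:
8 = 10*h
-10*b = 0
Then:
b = 0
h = 4/5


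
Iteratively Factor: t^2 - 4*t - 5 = (t - 5)*(t + 1)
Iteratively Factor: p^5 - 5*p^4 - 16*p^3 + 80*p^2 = (p)*(p^4 - 5*p^3 - 16*p^2 + 80*p) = p*(p + 4)*(p^3 - 9*p^2 + 20*p) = p*(p - 5)*(p + 4)*(p^2 - 4*p) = p^2*(p - 5)*(p + 4)*(p - 4)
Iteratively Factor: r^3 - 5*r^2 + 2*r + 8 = (r + 1)*(r^2 - 6*r + 8) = (r - 4)*(r + 1)*(r - 2)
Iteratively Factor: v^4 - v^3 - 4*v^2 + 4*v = (v - 1)*(v^3 - 4*v) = (v - 2)*(v - 1)*(v^2 + 2*v) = (v - 2)*(v - 1)*(v + 2)*(v)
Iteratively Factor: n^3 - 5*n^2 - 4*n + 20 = (n + 2)*(n^2 - 7*n + 10) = (n - 5)*(n + 2)*(n - 2)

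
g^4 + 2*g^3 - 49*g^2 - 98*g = g*(g - 7)*(g + 2)*(g + 7)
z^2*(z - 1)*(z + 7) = z^4 + 6*z^3 - 7*z^2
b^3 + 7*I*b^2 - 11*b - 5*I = (b + I)^2*(b + 5*I)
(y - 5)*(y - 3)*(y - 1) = y^3 - 9*y^2 + 23*y - 15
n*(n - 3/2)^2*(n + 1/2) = n^4 - 5*n^3/2 + 3*n^2/4 + 9*n/8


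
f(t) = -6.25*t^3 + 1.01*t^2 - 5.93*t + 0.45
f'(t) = -18.75*t^2 + 2.02*t - 5.93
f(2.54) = -110.52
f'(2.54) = -121.77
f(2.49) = -104.54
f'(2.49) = -117.15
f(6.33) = -1581.84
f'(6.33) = -744.44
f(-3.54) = 311.36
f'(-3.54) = -248.05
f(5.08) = -822.96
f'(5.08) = -479.54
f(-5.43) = 1063.07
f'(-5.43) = -569.74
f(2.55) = -111.74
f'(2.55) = -122.70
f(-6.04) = 1450.29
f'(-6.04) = -702.16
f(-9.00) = 4691.88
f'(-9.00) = -1542.86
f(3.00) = -177.00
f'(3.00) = -168.62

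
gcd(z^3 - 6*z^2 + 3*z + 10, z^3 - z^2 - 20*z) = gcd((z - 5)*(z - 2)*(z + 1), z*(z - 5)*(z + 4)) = z - 5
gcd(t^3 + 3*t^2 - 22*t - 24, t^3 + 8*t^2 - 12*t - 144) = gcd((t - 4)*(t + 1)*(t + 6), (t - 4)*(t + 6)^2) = t^2 + 2*t - 24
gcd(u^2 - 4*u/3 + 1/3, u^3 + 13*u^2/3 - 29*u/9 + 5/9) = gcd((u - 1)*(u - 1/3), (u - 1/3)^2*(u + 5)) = u - 1/3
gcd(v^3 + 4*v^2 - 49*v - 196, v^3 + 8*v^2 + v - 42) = v + 7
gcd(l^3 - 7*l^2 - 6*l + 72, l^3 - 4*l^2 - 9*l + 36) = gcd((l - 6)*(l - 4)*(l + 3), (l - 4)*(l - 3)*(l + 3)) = l^2 - l - 12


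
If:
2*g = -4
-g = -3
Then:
No Solution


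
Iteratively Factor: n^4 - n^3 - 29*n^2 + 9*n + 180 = (n - 5)*(n^3 + 4*n^2 - 9*n - 36) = (n - 5)*(n - 3)*(n^2 + 7*n + 12) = (n - 5)*(n - 3)*(n + 4)*(n + 3)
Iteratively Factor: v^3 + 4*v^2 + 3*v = (v)*(v^2 + 4*v + 3) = v*(v + 1)*(v + 3)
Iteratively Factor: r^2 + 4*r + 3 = (r + 3)*(r + 1)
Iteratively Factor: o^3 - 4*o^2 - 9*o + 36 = (o + 3)*(o^2 - 7*o + 12) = (o - 3)*(o + 3)*(o - 4)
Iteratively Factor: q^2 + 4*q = (q + 4)*(q)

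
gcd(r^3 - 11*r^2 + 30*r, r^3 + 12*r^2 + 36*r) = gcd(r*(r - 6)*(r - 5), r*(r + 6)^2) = r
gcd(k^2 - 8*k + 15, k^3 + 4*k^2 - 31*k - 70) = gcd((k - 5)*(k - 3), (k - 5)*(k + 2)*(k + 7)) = k - 5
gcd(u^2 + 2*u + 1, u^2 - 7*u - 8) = u + 1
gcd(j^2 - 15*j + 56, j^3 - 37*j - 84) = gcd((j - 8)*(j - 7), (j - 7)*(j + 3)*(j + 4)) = j - 7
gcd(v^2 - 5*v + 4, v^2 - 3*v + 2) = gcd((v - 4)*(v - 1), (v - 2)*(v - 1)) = v - 1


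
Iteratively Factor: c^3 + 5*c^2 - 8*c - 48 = (c + 4)*(c^2 + c - 12) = (c + 4)^2*(c - 3)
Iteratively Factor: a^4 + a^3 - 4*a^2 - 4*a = (a - 2)*(a^3 + 3*a^2 + 2*a) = (a - 2)*(a + 1)*(a^2 + 2*a) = a*(a - 2)*(a + 1)*(a + 2)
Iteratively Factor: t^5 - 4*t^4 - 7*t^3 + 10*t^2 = (t + 2)*(t^4 - 6*t^3 + 5*t^2) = (t - 5)*(t + 2)*(t^3 - t^2) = t*(t - 5)*(t + 2)*(t^2 - t) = t*(t - 5)*(t - 1)*(t + 2)*(t)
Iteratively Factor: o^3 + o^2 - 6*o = (o + 3)*(o^2 - 2*o) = o*(o + 3)*(o - 2)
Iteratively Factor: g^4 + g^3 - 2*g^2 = (g)*(g^3 + g^2 - 2*g) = g*(g - 1)*(g^2 + 2*g) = g*(g - 1)*(g + 2)*(g)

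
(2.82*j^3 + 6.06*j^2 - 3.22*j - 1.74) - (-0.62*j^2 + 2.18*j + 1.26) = 2.82*j^3 + 6.68*j^2 - 5.4*j - 3.0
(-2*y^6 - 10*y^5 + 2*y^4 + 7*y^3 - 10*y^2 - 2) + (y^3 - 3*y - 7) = -2*y^6 - 10*y^5 + 2*y^4 + 8*y^3 - 10*y^2 - 3*y - 9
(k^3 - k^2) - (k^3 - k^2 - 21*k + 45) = 21*k - 45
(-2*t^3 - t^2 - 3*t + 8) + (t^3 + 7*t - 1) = -t^3 - t^2 + 4*t + 7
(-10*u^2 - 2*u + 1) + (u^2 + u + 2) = -9*u^2 - u + 3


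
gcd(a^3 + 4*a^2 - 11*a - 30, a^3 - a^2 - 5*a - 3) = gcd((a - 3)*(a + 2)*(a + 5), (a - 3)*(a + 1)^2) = a - 3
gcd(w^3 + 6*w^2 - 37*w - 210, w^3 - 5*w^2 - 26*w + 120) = w^2 - w - 30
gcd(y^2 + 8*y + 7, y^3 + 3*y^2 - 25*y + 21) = y + 7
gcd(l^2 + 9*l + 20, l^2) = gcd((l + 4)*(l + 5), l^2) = 1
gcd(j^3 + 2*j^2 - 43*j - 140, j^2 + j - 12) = j + 4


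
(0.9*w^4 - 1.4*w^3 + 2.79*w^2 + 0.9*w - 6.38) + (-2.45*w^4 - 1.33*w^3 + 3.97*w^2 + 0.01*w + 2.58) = -1.55*w^4 - 2.73*w^3 + 6.76*w^2 + 0.91*w - 3.8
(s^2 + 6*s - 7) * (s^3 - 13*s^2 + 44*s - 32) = s^5 - 7*s^4 - 41*s^3 + 323*s^2 - 500*s + 224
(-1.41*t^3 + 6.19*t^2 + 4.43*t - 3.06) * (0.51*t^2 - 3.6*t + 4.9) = -0.7191*t^5 + 8.2329*t^4 - 26.9337*t^3 + 12.8224*t^2 + 32.723*t - 14.994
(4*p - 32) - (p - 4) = 3*p - 28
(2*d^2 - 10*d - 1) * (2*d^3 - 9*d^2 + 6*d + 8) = 4*d^5 - 38*d^4 + 100*d^3 - 35*d^2 - 86*d - 8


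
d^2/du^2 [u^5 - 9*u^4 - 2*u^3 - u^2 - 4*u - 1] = 20*u^3 - 108*u^2 - 12*u - 2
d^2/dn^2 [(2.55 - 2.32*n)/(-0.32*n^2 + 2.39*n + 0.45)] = ((12.7216 - 4.4544*n)*(-0.32*n^2 + 2.39*n + 0.45) - (0.64*n - 2.39)*(1.28*n - 4.78)*(2.32*n - 2.55))/(-0.32*n^2 + 2.39*n + 0.45)^3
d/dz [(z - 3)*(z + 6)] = 2*z + 3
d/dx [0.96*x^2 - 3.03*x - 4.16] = 1.92*x - 3.03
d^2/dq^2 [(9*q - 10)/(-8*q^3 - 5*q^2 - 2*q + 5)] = 2*(-1728*q^5 + 2760*q^4 + 3119*q^3 - 930*q^2 + 825*q + 200)/(512*q^9 + 960*q^8 + 984*q^7 - 355*q^6 - 954*q^5 - 795*q^4 + 308*q^3 + 315*q^2 + 150*q - 125)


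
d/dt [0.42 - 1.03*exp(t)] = -1.03*exp(t)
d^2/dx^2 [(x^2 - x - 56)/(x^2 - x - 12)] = 88*(-3*x^2 + 3*x - 13)/(x^6 - 3*x^5 - 33*x^4 + 71*x^3 + 396*x^2 - 432*x - 1728)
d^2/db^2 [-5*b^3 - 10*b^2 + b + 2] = -30*b - 20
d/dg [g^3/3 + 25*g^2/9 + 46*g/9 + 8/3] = g^2 + 50*g/9 + 46/9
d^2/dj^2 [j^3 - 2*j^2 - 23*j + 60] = 6*j - 4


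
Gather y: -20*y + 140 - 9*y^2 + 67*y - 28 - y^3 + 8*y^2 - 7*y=-y^3 - y^2 + 40*y + 112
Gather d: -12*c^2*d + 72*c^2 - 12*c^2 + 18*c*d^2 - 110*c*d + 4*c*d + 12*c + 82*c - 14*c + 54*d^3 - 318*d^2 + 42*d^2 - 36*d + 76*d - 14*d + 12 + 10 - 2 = 60*c^2 + 80*c + 54*d^3 + d^2*(18*c - 276) + d*(-12*c^2 - 106*c + 26) + 20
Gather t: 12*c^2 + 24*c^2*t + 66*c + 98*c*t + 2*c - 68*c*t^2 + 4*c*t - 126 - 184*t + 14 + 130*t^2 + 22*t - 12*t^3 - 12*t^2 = 12*c^2 + 68*c - 12*t^3 + t^2*(118 - 68*c) + t*(24*c^2 + 102*c - 162) - 112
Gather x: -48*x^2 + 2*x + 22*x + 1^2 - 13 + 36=-48*x^2 + 24*x + 24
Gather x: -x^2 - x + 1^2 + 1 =-x^2 - x + 2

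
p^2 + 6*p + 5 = (p + 1)*(p + 5)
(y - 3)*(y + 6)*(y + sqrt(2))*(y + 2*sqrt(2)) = y^4 + 3*y^3 + 3*sqrt(2)*y^3 - 14*y^2 + 9*sqrt(2)*y^2 - 54*sqrt(2)*y + 12*y - 72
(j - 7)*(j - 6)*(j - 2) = j^3 - 15*j^2 + 68*j - 84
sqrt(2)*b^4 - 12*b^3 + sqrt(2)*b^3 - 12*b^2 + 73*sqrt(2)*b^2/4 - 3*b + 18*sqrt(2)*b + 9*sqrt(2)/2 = (b + 1/2)*(b - 3*sqrt(2))^2*(sqrt(2)*b + sqrt(2)/2)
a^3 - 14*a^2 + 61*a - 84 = (a - 7)*(a - 4)*(a - 3)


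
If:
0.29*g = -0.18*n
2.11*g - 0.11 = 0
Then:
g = 0.05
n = -0.08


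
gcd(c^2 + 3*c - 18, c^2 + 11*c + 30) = c + 6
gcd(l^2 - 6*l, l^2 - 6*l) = l^2 - 6*l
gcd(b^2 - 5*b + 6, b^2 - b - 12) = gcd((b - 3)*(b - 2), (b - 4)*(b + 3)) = 1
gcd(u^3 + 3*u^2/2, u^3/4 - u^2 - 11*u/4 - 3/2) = 1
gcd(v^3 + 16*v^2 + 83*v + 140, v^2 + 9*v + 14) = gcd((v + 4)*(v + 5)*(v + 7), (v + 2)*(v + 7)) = v + 7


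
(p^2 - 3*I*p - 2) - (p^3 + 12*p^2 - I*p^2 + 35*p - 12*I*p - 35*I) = -p^3 - 11*p^2 + I*p^2 - 35*p + 9*I*p - 2 + 35*I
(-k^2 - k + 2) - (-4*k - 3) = -k^2 + 3*k + 5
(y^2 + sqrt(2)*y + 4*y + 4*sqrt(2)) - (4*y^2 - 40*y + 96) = -3*y^2 + sqrt(2)*y + 44*y - 96 + 4*sqrt(2)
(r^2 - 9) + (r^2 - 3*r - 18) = 2*r^2 - 3*r - 27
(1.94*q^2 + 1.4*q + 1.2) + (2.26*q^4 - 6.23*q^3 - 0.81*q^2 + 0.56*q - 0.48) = 2.26*q^4 - 6.23*q^3 + 1.13*q^2 + 1.96*q + 0.72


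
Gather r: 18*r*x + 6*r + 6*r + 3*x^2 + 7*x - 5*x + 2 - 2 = r*(18*x + 12) + 3*x^2 + 2*x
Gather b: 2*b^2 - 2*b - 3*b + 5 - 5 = 2*b^2 - 5*b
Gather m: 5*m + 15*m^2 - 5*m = 15*m^2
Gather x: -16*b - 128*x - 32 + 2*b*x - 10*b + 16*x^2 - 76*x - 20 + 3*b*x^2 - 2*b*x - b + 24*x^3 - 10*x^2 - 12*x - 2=-27*b + 24*x^3 + x^2*(3*b + 6) - 216*x - 54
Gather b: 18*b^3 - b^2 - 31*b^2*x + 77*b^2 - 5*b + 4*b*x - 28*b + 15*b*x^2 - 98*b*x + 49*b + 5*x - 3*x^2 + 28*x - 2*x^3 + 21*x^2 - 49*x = 18*b^3 + b^2*(76 - 31*x) + b*(15*x^2 - 94*x + 16) - 2*x^3 + 18*x^2 - 16*x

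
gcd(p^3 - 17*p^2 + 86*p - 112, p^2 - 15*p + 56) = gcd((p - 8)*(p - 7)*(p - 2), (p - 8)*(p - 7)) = p^2 - 15*p + 56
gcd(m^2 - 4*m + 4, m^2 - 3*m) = 1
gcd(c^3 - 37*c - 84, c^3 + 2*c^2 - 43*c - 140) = c^2 - 3*c - 28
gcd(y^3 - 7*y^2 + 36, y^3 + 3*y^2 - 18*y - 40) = y + 2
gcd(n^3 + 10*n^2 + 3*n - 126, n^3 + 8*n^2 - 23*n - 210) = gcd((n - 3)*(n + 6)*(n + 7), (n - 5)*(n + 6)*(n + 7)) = n^2 + 13*n + 42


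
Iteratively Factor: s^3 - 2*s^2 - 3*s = (s - 3)*(s^2 + s) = (s - 3)*(s + 1)*(s)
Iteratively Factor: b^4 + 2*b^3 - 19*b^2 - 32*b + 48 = (b + 3)*(b^3 - b^2 - 16*b + 16) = (b - 1)*(b + 3)*(b^2 - 16) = (b - 1)*(b + 3)*(b + 4)*(b - 4)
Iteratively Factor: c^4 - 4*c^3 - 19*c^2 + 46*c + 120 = (c + 2)*(c^3 - 6*c^2 - 7*c + 60) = (c + 2)*(c + 3)*(c^2 - 9*c + 20) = (c - 5)*(c + 2)*(c + 3)*(c - 4)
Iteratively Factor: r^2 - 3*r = (r - 3)*(r)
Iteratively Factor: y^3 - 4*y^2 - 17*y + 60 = (y - 3)*(y^2 - y - 20) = (y - 5)*(y - 3)*(y + 4)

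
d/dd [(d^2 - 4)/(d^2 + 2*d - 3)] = 2*(d^2 + d + 4)/(d^4 + 4*d^3 - 2*d^2 - 12*d + 9)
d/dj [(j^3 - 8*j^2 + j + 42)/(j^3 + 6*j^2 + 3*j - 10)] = 2*(7*j^2 - 26*j - 17)/(j^4 + 8*j^3 + 6*j^2 - 40*j + 25)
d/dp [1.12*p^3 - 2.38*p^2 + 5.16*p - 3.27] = 3.36*p^2 - 4.76*p + 5.16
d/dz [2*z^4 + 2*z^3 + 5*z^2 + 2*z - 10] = 8*z^3 + 6*z^2 + 10*z + 2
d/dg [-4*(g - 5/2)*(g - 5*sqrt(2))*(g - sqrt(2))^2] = -16*g^3 + 30*g^2 + 84*sqrt(2)*g^2 - 140*sqrt(2)*g - 176*g + 40*sqrt(2) + 220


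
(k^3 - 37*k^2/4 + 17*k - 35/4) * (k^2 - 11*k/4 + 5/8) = k^5 - 12*k^4 + 689*k^3/16 - 1961*k^2/32 + 555*k/16 - 175/32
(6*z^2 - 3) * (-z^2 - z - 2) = -6*z^4 - 6*z^3 - 9*z^2 + 3*z + 6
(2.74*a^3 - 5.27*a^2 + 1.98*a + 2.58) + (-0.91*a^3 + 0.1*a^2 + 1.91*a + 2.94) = 1.83*a^3 - 5.17*a^2 + 3.89*a + 5.52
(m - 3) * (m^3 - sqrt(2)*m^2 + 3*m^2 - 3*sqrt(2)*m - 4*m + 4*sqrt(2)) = m^4 - sqrt(2)*m^3 - 13*m^2 + 12*m + 13*sqrt(2)*m - 12*sqrt(2)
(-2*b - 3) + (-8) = -2*b - 11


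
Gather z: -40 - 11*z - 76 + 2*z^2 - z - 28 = 2*z^2 - 12*z - 144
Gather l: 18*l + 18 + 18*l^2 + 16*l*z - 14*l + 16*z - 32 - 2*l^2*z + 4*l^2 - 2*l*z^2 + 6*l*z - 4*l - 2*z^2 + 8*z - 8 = l^2*(22 - 2*z) + l*(-2*z^2 + 22*z) - 2*z^2 + 24*z - 22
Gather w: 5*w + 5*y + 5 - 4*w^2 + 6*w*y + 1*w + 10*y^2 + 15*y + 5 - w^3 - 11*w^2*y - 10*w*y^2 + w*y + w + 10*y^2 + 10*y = -w^3 + w^2*(-11*y - 4) + w*(-10*y^2 + 7*y + 7) + 20*y^2 + 30*y + 10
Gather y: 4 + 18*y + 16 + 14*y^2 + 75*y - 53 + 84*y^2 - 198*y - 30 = 98*y^2 - 105*y - 63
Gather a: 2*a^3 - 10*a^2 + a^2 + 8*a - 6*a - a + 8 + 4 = 2*a^3 - 9*a^2 + a + 12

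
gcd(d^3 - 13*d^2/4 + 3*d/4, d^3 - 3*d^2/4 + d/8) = d^2 - d/4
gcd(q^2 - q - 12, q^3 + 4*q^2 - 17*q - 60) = q^2 - q - 12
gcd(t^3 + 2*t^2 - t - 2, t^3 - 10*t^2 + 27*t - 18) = t - 1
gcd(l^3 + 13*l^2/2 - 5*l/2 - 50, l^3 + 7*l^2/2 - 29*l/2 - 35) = l + 5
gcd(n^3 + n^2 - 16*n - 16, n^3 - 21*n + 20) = n - 4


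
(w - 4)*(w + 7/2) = w^2 - w/2 - 14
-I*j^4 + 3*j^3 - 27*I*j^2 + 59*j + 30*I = (j - 5*I)*(j + I)*(j + 6*I)*(-I*j + 1)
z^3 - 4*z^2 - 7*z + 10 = (z - 5)*(z - 1)*(z + 2)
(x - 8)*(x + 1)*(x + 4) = x^3 - 3*x^2 - 36*x - 32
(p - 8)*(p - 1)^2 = p^3 - 10*p^2 + 17*p - 8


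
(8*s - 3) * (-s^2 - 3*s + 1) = -8*s^3 - 21*s^2 + 17*s - 3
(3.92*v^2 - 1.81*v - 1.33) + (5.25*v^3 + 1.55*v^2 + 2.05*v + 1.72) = 5.25*v^3 + 5.47*v^2 + 0.24*v + 0.39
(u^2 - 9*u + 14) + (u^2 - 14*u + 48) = 2*u^2 - 23*u + 62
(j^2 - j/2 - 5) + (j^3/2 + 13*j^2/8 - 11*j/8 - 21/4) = j^3/2 + 21*j^2/8 - 15*j/8 - 41/4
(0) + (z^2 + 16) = z^2 + 16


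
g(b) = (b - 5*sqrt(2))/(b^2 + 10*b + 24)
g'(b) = (-2*b - 10)*(b - 5*sqrt(2))/(b^2 + 10*b + 24)^2 + 1/(b^2 + 10*b + 24)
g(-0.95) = -0.52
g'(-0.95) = 0.34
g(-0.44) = -0.38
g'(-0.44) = 0.23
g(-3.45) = -7.50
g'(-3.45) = 17.29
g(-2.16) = -1.31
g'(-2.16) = 1.19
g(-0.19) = -0.33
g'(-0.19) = 0.19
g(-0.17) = -0.32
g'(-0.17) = 0.19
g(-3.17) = -4.36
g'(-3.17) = 7.22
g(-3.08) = -3.78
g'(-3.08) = 5.77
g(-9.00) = -1.07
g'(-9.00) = -0.50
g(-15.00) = -0.22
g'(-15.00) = -0.03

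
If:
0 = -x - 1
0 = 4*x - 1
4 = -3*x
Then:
No Solution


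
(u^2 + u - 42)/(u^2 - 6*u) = (u + 7)/u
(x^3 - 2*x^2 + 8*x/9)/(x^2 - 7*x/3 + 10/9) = x*(3*x - 4)/(3*x - 5)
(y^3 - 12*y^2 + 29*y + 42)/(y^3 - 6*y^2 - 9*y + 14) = (y^2 - 5*y - 6)/(y^2 + y - 2)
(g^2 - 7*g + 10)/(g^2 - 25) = (g - 2)/(g + 5)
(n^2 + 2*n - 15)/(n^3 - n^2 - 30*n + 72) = (n + 5)/(n^2 + 2*n - 24)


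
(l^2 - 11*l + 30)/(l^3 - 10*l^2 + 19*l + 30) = 1/(l + 1)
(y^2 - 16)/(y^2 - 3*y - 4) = (y + 4)/(y + 1)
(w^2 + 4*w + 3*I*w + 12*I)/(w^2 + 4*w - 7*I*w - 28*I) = (w + 3*I)/(w - 7*I)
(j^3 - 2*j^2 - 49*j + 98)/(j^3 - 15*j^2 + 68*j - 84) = (j + 7)/(j - 6)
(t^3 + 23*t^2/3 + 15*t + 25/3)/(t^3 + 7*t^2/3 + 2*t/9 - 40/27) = 9*(t^2 + 6*t + 5)/(9*t^2 + 6*t - 8)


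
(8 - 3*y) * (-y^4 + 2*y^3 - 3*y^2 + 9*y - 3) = 3*y^5 - 14*y^4 + 25*y^3 - 51*y^2 + 81*y - 24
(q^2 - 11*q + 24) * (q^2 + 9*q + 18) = q^4 - 2*q^3 - 57*q^2 + 18*q + 432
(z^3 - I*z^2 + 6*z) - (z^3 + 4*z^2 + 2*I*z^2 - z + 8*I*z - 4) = -4*z^2 - 3*I*z^2 + 7*z - 8*I*z + 4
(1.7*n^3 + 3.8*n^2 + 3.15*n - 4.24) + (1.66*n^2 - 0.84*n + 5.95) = 1.7*n^3 + 5.46*n^2 + 2.31*n + 1.71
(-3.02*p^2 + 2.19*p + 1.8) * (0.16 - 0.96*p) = 2.8992*p^3 - 2.5856*p^2 - 1.3776*p + 0.288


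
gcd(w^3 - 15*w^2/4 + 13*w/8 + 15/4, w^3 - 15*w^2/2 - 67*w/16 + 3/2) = w + 3/4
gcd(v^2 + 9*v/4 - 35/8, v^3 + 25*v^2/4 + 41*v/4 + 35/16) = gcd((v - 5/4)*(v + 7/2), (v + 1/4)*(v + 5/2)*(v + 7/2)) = v + 7/2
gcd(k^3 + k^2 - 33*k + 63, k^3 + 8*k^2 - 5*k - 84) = k^2 + 4*k - 21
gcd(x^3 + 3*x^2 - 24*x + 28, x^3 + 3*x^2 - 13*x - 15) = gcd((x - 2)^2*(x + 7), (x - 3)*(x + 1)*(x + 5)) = 1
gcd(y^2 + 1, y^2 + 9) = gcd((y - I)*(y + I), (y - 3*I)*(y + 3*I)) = 1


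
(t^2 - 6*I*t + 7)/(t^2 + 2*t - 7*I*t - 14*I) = (t + I)/(t + 2)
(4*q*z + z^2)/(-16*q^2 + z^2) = z/(-4*q + z)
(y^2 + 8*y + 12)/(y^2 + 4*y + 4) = (y + 6)/(y + 2)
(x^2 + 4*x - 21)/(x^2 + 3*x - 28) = (x - 3)/(x - 4)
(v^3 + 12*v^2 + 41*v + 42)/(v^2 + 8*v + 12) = (v^2 + 10*v + 21)/(v + 6)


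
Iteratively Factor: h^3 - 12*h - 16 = (h + 2)*(h^2 - 2*h - 8) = (h + 2)^2*(h - 4)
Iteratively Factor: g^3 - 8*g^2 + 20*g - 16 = (g - 4)*(g^2 - 4*g + 4) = (g - 4)*(g - 2)*(g - 2)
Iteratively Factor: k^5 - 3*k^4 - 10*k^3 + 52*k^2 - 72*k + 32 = (k - 2)*(k^4 - k^3 - 12*k^2 + 28*k - 16) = (k - 2)^2*(k^3 + k^2 - 10*k + 8) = (k - 2)^2*(k + 4)*(k^2 - 3*k + 2) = (k - 2)^3*(k + 4)*(k - 1)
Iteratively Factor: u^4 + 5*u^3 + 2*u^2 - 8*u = (u)*(u^3 + 5*u^2 + 2*u - 8) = u*(u + 4)*(u^2 + u - 2) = u*(u + 2)*(u + 4)*(u - 1)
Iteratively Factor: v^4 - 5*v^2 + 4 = (v - 2)*(v^3 + 2*v^2 - v - 2) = (v - 2)*(v + 1)*(v^2 + v - 2) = (v - 2)*(v + 1)*(v + 2)*(v - 1)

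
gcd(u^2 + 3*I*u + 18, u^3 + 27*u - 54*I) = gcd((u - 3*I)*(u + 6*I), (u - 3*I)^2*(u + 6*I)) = u^2 + 3*I*u + 18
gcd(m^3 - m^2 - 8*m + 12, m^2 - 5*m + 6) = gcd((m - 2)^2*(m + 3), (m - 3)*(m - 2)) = m - 2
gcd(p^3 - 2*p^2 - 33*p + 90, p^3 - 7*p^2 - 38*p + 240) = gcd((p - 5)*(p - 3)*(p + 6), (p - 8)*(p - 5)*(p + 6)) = p^2 + p - 30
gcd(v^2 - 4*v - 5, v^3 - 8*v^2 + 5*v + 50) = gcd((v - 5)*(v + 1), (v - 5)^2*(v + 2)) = v - 5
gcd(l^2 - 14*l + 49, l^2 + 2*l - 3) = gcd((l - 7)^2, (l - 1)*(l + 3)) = 1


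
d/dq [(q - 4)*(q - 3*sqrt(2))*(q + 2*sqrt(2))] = 3*q^2 - 8*q - 2*sqrt(2)*q - 12 + 4*sqrt(2)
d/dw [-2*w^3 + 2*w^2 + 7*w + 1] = -6*w^2 + 4*w + 7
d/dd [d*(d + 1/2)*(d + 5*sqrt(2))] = 3*d^2 + d + 10*sqrt(2)*d + 5*sqrt(2)/2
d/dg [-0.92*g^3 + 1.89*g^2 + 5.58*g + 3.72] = -2.76*g^2 + 3.78*g + 5.58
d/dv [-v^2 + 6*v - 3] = 6 - 2*v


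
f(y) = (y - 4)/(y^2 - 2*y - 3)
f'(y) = (2 - 2*y)*(y - 4)/(y^2 - 2*y - 3)^2 + 1/(y^2 - 2*y - 3) = (y^2 - 2*y - 2*(y - 4)*(y - 1) - 3)/(-y^2 + 2*y + 3)^2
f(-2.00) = -1.20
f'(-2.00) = -1.24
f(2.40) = 0.78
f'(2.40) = 0.59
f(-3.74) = -0.42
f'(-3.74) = -0.16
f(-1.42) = -2.92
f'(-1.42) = -7.07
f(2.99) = 25.31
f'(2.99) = 2499.92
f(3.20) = -0.95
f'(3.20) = 6.18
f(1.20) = 0.71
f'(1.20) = -0.18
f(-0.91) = 13.95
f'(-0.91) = -154.30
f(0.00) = 1.33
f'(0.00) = -1.22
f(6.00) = 0.10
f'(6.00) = 0.00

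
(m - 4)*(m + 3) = m^2 - m - 12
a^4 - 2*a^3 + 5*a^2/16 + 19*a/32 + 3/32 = (a - 3/2)*(a - 1)*(a + 1/4)^2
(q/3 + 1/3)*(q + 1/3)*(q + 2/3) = q^3/3 + 2*q^2/3 + 11*q/27 + 2/27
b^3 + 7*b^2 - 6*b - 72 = (b - 3)*(b + 4)*(b + 6)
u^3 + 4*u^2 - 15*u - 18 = (u - 3)*(u + 1)*(u + 6)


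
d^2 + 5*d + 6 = (d + 2)*(d + 3)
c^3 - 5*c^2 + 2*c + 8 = (c - 4)*(c - 2)*(c + 1)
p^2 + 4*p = p*(p + 4)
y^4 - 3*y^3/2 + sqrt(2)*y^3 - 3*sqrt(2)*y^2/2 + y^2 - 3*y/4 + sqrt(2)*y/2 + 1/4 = (y - 1)*(y - 1/2)*(y + sqrt(2)/2)^2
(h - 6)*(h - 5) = h^2 - 11*h + 30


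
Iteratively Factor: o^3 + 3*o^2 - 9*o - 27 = (o + 3)*(o^2 - 9) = (o + 3)^2*(o - 3)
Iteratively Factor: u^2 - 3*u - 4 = (u - 4)*(u + 1)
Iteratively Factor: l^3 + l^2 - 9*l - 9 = (l + 1)*(l^2 - 9) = (l + 1)*(l + 3)*(l - 3)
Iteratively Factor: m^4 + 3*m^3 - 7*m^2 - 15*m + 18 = (m - 2)*(m^3 + 5*m^2 + 3*m - 9) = (m - 2)*(m + 3)*(m^2 + 2*m - 3) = (m - 2)*(m - 1)*(m + 3)*(m + 3)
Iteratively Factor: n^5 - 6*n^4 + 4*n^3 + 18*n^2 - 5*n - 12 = (n - 1)*(n^4 - 5*n^3 - n^2 + 17*n + 12) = (n - 1)*(n + 1)*(n^3 - 6*n^2 + 5*n + 12) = (n - 3)*(n - 1)*(n + 1)*(n^2 - 3*n - 4) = (n - 4)*(n - 3)*(n - 1)*(n + 1)*(n + 1)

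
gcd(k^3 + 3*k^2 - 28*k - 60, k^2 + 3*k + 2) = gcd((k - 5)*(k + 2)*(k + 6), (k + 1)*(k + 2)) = k + 2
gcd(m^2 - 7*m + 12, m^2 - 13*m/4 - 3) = m - 4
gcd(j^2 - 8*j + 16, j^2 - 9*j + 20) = j - 4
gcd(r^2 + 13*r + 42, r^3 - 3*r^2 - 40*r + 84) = r + 6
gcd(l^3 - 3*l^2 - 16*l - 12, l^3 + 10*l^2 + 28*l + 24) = l + 2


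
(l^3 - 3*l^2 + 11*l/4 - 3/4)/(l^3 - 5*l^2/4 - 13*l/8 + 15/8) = 2*(2*l - 1)/(4*l + 5)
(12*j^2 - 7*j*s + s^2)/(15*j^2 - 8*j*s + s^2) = (-4*j + s)/(-5*j + s)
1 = 1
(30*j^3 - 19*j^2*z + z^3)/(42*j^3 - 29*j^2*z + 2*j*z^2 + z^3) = (5*j + z)/(7*j + z)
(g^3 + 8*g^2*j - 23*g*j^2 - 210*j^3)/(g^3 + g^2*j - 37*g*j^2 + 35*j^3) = (g + 6*j)/(g - j)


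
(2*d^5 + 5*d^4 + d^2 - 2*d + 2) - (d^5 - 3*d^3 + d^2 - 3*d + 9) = d^5 + 5*d^4 + 3*d^3 + d - 7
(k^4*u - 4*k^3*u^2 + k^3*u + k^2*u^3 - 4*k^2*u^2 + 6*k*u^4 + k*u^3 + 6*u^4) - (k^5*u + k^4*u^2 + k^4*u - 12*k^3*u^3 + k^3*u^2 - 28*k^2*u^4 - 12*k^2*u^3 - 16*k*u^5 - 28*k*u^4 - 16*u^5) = -k^5*u - k^4*u^2 + 12*k^3*u^3 - 5*k^3*u^2 + k^3*u + 28*k^2*u^4 + 13*k^2*u^3 - 4*k^2*u^2 + 16*k*u^5 + 34*k*u^4 + k*u^3 + 16*u^5 + 6*u^4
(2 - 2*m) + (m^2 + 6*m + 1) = m^2 + 4*m + 3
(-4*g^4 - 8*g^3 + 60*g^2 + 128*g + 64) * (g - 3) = -4*g^5 + 4*g^4 + 84*g^3 - 52*g^2 - 320*g - 192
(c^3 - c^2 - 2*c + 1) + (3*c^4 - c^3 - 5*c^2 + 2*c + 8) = 3*c^4 - 6*c^2 + 9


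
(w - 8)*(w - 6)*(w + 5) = w^3 - 9*w^2 - 22*w + 240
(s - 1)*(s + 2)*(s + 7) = s^3 + 8*s^2 + 5*s - 14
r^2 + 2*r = r*(r + 2)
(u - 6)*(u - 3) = u^2 - 9*u + 18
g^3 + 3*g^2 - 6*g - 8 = (g - 2)*(g + 1)*(g + 4)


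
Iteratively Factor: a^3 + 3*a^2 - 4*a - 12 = (a + 3)*(a^2 - 4) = (a - 2)*(a + 3)*(a + 2)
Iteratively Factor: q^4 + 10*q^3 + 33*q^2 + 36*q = (q)*(q^3 + 10*q^2 + 33*q + 36) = q*(q + 4)*(q^2 + 6*q + 9) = q*(q + 3)*(q + 4)*(q + 3)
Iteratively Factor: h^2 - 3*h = (h)*(h - 3)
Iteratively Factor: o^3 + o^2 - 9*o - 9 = (o - 3)*(o^2 + 4*o + 3) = (o - 3)*(o + 3)*(o + 1)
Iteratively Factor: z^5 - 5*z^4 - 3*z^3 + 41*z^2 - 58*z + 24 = (z - 2)*(z^4 - 3*z^3 - 9*z^2 + 23*z - 12) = (z - 2)*(z - 1)*(z^3 - 2*z^2 - 11*z + 12) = (z - 2)*(z - 1)*(z + 3)*(z^2 - 5*z + 4) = (z - 2)*(z - 1)^2*(z + 3)*(z - 4)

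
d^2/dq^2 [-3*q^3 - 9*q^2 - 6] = -18*q - 18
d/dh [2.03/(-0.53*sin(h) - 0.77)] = 1.0759*cos(h)/(0.53*sin(h) + 0.77)^2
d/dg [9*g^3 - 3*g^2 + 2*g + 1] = 27*g^2 - 6*g + 2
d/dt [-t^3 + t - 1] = 1 - 3*t^2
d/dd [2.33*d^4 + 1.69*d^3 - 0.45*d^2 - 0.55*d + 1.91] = 9.32*d^3 + 5.07*d^2 - 0.9*d - 0.55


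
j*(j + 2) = j^2 + 2*j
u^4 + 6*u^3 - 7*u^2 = u^2*(u - 1)*(u + 7)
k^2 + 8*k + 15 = (k + 3)*(k + 5)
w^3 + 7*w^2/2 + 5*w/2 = w*(w + 1)*(w + 5/2)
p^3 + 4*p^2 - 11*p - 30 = (p - 3)*(p + 2)*(p + 5)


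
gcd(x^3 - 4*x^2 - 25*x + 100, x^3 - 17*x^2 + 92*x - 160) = x^2 - 9*x + 20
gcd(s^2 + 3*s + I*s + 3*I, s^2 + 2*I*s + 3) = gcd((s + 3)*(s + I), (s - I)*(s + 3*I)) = 1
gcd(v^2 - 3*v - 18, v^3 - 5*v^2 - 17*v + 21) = v + 3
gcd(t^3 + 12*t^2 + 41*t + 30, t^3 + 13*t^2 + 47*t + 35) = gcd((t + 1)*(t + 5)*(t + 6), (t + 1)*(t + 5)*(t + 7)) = t^2 + 6*t + 5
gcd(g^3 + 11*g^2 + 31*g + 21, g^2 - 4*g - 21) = g + 3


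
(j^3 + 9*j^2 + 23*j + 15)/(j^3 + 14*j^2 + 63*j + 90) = (j + 1)/(j + 6)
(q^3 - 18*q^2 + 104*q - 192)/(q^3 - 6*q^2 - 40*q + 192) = (q - 6)/(q + 6)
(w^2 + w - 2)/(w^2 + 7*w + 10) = (w - 1)/(w + 5)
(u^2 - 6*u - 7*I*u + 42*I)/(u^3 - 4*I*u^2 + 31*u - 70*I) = (u - 6)/(u^2 + 3*I*u + 10)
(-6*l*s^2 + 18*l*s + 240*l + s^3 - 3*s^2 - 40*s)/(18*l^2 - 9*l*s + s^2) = (s^2 - 3*s - 40)/(-3*l + s)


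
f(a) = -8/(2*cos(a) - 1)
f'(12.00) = 18.15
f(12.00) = -11.63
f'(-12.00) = -18.15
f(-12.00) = -11.63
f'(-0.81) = 80.68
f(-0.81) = -21.11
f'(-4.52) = -8.22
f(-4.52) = 5.79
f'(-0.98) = 1021.66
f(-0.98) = -70.15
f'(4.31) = 4.63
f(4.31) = 4.49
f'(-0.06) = 0.97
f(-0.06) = -8.03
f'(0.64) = -26.18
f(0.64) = -13.24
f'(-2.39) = 1.80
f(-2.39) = 3.25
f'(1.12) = -870.35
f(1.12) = 62.19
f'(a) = -16*sin(a)/(2*cos(a) - 1)^2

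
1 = 1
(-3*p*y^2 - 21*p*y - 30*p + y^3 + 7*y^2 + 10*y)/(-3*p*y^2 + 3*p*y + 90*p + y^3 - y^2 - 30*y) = (y + 2)/(y - 6)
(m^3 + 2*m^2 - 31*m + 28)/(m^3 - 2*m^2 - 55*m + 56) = (m - 4)/(m - 8)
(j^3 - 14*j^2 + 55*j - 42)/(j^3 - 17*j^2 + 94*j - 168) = (j - 1)/(j - 4)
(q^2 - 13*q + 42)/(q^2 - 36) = (q - 7)/(q + 6)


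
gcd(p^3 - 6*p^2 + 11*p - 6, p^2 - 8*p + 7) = p - 1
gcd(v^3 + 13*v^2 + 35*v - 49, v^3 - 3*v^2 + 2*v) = v - 1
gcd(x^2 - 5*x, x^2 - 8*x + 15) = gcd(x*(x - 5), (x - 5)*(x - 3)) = x - 5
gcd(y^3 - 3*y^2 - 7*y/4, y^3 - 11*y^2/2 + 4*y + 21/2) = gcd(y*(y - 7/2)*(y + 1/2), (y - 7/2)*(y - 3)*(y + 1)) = y - 7/2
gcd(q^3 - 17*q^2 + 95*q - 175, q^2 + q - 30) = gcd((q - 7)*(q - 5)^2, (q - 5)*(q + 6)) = q - 5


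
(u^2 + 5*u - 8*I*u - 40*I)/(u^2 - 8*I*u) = (u + 5)/u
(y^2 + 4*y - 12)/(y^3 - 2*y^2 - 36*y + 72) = 1/(y - 6)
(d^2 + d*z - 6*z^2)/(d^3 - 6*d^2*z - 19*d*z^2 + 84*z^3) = (d^2 + d*z - 6*z^2)/(d^3 - 6*d^2*z - 19*d*z^2 + 84*z^3)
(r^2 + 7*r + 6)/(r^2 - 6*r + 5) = (r^2 + 7*r + 6)/(r^2 - 6*r + 5)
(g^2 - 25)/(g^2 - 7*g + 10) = (g + 5)/(g - 2)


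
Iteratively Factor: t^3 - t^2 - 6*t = (t - 3)*(t^2 + 2*t) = (t - 3)*(t + 2)*(t)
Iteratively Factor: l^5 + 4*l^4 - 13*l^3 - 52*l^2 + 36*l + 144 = (l + 2)*(l^4 + 2*l^3 - 17*l^2 - 18*l + 72) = (l - 3)*(l + 2)*(l^3 + 5*l^2 - 2*l - 24) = (l - 3)*(l - 2)*(l + 2)*(l^2 + 7*l + 12) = (l - 3)*(l - 2)*(l + 2)*(l + 3)*(l + 4)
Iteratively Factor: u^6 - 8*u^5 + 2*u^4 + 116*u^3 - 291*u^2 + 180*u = (u - 5)*(u^5 - 3*u^4 - 13*u^3 + 51*u^2 - 36*u) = u*(u - 5)*(u^4 - 3*u^3 - 13*u^2 + 51*u - 36) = u*(u - 5)*(u - 3)*(u^3 - 13*u + 12) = u*(u - 5)*(u - 3)*(u - 1)*(u^2 + u - 12) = u*(u - 5)*(u - 3)*(u - 1)*(u + 4)*(u - 3)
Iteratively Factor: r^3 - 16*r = (r)*(r^2 - 16) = r*(r - 4)*(r + 4)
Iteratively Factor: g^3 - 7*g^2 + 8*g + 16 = (g - 4)*(g^2 - 3*g - 4) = (g - 4)^2*(g + 1)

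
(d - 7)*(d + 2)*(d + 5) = d^3 - 39*d - 70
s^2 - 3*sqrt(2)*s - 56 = (s - 7*sqrt(2))*(s + 4*sqrt(2))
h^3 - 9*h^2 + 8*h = h*(h - 8)*(h - 1)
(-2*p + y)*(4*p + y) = -8*p^2 + 2*p*y + y^2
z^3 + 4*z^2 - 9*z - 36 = (z - 3)*(z + 3)*(z + 4)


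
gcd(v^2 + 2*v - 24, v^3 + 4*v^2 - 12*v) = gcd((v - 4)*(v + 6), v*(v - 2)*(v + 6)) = v + 6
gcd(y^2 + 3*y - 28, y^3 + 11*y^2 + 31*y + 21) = y + 7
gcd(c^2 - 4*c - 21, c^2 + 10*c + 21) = c + 3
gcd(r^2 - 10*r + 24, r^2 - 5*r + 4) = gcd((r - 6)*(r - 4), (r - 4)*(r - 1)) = r - 4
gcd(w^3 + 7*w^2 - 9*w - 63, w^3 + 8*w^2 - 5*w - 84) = w^2 + 4*w - 21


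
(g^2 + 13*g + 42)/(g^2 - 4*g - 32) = (g^2 + 13*g + 42)/(g^2 - 4*g - 32)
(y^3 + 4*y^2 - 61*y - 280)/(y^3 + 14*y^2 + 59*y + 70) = (y - 8)/(y + 2)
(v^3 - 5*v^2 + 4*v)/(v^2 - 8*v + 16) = v*(v - 1)/(v - 4)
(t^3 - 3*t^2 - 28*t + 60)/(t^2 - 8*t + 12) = t + 5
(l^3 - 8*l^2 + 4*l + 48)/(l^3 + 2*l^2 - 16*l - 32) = (l - 6)/(l + 4)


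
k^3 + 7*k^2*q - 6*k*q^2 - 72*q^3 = (k - 3*q)*(k + 4*q)*(k + 6*q)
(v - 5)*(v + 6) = v^2 + v - 30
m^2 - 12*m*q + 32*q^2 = (m - 8*q)*(m - 4*q)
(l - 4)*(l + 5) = l^2 + l - 20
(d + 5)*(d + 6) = d^2 + 11*d + 30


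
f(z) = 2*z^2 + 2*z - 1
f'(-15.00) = -58.00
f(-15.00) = 419.00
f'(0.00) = 2.00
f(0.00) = -1.00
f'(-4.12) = -14.48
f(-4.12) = 24.71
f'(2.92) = 13.68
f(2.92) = 21.89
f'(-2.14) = -6.56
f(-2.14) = 3.88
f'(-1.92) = -5.68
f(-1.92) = 2.53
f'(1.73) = 8.92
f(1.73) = 8.45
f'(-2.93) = -9.72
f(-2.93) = 10.31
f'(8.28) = 35.12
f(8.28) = 152.68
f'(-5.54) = -20.16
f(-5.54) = 49.30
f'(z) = 4*z + 2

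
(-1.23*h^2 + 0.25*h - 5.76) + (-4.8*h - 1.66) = -1.23*h^2 - 4.55*h - 7.42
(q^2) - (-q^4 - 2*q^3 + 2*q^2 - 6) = q^4 + 2*q^3 - q^2 + 6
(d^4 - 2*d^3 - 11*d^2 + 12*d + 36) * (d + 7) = d^5 + 5*d^4 - 25*d^3 - 65*d^2 + 120*d + 252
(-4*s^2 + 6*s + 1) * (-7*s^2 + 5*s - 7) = 28*s^4 - 62*s^3 + 51*s^2 - 37*s - 7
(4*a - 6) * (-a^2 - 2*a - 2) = -4*a^3 - 2*a^2 + 4*a + 12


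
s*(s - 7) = s^2 - 7*s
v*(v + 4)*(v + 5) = v^3 + 9*v^2 + 20*v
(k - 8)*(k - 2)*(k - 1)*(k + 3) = k^4 - 8*k^3 - 7*k^2 + 62*k - 48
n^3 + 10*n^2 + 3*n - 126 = (n - 3)*(n + 6)*(n + 7)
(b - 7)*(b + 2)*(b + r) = b^3 + b^2*r - 5*b^2 - 5*b*r - 14*b - 14*r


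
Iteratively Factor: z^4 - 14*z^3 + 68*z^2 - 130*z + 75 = (z - 5)*(z^3 - 9*z^2 + 23*z - 15) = (z - 5)*(z - 1)*(z^2 - 8*z + 15) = (z - 5)^2*(z - 1)*(z - 3)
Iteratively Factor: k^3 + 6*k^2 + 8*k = (k + 2)*(k^2 + 4*k) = (k + 2)*(k + 4)*(k)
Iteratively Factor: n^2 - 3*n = (n - 3)*(n)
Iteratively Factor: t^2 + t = (t)*(t + 1)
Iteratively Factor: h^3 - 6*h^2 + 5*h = (h)*(h^2 - 6*h + 5) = h*(h - 5)*(h - 1)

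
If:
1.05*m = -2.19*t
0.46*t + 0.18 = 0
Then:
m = 0.82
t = -0.39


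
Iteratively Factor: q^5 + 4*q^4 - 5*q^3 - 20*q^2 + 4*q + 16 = (q + 1)*(q^4 + 3*q^3 - 8*q^2 - 12*q + 16) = (q - 1)*(q + 1)*(q^3 + 4*q^2 - 4*q - 16) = (q - 1)*(q + 1)*(q + 2)*(q^2 + 2*q - 8) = (q - 2)*(q - 1)*(q + 1)*(q + 2)*(q + 4)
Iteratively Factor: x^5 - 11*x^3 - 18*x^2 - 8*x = (x - 4)*(x^4 + 4*x^3 + 5*x^2 + 2*x) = (x - 4)*(x + 1)*(x^3 + 3*x^2 + 2*x) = x*(x - 4)*(x + 1)*(x^2 + 3*x + 2) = x*(x - 4)*(x + 1)^2*(x + 2)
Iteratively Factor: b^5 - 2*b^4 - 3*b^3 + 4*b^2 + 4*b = (b - 2)*(b^4 - 3*b^2 - 2*b) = (b - 2)*(b + 1)*(b^3 - b^2 - 2*b) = (b - 2)*(b + 1)^2*(b^2 - 2*b) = (b - 2)^2*(b + 1)^2*(b)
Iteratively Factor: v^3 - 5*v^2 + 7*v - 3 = (v - 1)*(v^2 - 4*v + 3) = (v - 1)^2*(v - 3)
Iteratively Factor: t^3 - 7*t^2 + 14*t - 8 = (t - 4)*(t^2 - 3*t + 2) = (t - 4)*(t - 1)*(t - 2)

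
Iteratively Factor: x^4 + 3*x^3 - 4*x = (x + 2)*(x^3 + x^2 - 2*x) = x*(x + 2)*(x^2 + x - 2) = x*(x - 1)*(x + 2)*(x + 2)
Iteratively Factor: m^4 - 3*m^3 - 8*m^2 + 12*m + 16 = (m + 1)*(m^3 - 4*m^2 - 4*m + 16) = (m - 2)*(m + 1)*(m^2 - 2*m - 8) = (m - 2)*(m + 1)*(m + 2)*(m - 4)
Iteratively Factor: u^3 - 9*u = (u - 3)*(u^2 + 3*u) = (u - 3)*(u + 3)*(u)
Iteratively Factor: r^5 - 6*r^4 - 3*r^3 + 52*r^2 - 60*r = (r - 2)*(r^4 - 4*r^3 - 11*r^2 + 30*r) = (r - 2)^2*(r^3 - 2*r^2 - 15*r) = (r - 5)*(r - 2)^2*(r^2 + 3*r) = (r - 5)*(r - 2)^2*(r + 3)*(r)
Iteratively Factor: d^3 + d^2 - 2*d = (d + 2)*(d^2 - d) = d*(d + 2)*(d - 1)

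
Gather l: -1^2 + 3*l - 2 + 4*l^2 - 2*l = 4*l^2 + l - 3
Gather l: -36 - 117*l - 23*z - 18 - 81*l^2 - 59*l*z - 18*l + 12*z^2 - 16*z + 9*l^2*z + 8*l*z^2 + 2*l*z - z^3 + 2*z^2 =l^2*(9*z - 81) + l*(8*z^2 - 57*z - 135) - z^3 + 14*z^2 - 39*z - 54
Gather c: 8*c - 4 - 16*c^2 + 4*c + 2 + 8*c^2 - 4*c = -8*c^2 + 8*c - 2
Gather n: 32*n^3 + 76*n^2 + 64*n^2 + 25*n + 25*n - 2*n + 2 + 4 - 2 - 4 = 32*n^3 + 140*n^2 + 48*n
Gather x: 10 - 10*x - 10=-10*x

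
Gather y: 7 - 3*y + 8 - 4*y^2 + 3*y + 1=16 - 4*y^2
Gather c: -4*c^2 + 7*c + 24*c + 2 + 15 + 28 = -4*c^2 + 31*c + 45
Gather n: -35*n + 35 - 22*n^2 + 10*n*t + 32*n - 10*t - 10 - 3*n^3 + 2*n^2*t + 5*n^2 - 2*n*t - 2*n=-3*n^3 + n^2*(2*t - 17) + n*(8*t - 5) - 10*t + 25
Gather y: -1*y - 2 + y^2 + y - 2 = y^2 - 4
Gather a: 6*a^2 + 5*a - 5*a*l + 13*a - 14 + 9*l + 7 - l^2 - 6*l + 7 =6*a^2 + a*(18 - 5*l) - l^2 + 3*l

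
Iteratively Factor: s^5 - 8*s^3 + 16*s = (s - 2)*(s^4 + 2*s^3 - 4*s^2 - 8*s) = s*(s - 2)*(s^3 + 2*s^2 - 4*s - 8) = s*(s - 2)*(s + 2)*(s^2 - 4) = s*(s - 2)*(s + 2)^2*(s - 2)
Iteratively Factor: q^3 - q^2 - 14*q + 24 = (q + 4)*(q^2 - 5*q + 6) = (q - 3)*(q + 4)*(q - 2)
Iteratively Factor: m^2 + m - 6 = (m - 2)*(m + 3)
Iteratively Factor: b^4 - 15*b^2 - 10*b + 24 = (b - 4)*(b^3 + 4*b^2 + b - 6) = (b - 4)*(b + 3)*(b^2 + b - 2) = (b - 4)*(b - 1)*(b + 3)*(b + 2)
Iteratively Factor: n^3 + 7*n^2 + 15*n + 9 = (n + 3)*(n^2 + 4*n + 3) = (n + 3)^2*(n + 1)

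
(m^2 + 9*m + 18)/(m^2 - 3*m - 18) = (m + 6)/(m - 6)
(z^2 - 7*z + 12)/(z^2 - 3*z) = (z - 4)/z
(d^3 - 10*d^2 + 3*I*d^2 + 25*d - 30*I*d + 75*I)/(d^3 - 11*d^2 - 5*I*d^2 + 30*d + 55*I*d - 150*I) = (d^2 + d*(-5 + 3*I) - 15*I)/(d^2 - d*(6 + 5*I) + 30*I)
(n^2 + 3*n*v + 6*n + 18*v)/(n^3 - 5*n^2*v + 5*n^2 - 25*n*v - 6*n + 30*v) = (-n - 3*v)/(-n^2 + 5*n*v + n - 5*v)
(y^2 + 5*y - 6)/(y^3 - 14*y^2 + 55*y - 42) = (y + 6)/(y^2 - 13*y + 42)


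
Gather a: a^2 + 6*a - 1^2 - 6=a^2 + 6*a - 7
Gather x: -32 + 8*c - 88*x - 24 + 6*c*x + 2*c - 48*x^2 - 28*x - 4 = 10*c - 48*x^2 + x*(6*c - 116) - 60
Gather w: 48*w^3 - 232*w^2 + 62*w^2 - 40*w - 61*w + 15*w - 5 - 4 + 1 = 48*w^3 - 170*w^2 - 86*w - 8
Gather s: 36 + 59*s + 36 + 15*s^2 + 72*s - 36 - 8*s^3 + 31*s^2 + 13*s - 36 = -8*s^3 + 46*s^2 + 144*s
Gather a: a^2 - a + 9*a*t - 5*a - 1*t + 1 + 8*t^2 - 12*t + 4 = a^2 + a*(9*t - 6) + 8*t^2 - 13*t + 5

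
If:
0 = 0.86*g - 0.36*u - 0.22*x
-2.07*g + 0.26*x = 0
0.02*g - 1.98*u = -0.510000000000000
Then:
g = -0.10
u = 0.26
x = -0.82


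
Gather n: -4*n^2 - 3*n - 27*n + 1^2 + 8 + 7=-4*n^2 - 30*n + 16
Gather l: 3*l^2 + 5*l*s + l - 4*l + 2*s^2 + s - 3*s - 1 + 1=3*l^2 + l*(5*s - 3) + 2*s^2 - 2*s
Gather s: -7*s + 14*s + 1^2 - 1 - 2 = 7*s - 2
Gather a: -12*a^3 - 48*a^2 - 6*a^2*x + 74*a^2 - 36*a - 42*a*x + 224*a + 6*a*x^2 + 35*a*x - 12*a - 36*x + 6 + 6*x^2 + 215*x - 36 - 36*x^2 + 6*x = -12*a^3 + a^2*(26 - 6*x) + a*(6*x^2 - 7*x + 176) - 30*x^2 + 185*x - 30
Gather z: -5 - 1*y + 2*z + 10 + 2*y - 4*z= y - 2*z + 5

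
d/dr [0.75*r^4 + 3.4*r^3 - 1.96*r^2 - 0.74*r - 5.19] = 3.0*r^3 + 10.2*r^2 - 3.92*r - 0.74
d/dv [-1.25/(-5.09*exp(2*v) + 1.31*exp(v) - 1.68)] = (1.6375 - 12.725*exp(v))*exp(v)/(5.09*exp(2*v) - 1.31*exp(v) + 1.68)^2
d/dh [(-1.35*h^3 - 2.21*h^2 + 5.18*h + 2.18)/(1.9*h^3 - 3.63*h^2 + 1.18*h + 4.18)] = (-1.77635683940025e-15*h^5 + 9.0995*h^4 - 22.87*h^3 - 13.1594*h^2 - 2.6488*h + 19.08)/(3.61*h^6 - 13.794*h^5 + 17.6609*h^4 + 7.3172*h^3 - 28.9544*h^2 + 9.8648*h + 17.4724)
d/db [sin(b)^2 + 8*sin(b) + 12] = 2*(sin(b) + 4)*cos(b)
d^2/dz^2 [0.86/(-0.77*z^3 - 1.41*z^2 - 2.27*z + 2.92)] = ((3.9732*z + 2.4252)*(0.77*z^3 + 1.41*z^2 + 2.27*z - 2.92) - 0.86*(2.31*z^2 + 2.82*z + 2.27)*(4.62*z^2 + 5.64*z + 4.54))/(0.77*z^3 + 1.41*z^2 + 2.27*z - 2.92)^3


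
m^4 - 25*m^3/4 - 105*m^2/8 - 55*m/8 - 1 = (m - 8)*(m + 1/4)*(m + 1/2)*(m + 1)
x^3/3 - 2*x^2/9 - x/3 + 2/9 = (x/3 + 1/3)*(x - 1)*(x - 2/3)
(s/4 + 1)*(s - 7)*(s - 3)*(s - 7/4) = s^4/4 - 31*s^3/16 - 17*s^2/8 + 469*s/16 - 147/4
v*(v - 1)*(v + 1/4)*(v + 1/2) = v^4 - v^3/4 - 5*v^2/8 - v/8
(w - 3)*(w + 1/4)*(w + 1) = w^3 - 7*w^2/4 - 7*w/2 - 3/4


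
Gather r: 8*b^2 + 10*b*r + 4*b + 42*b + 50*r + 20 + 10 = 8*b^2 + 46*b + r*(10*b + 50) + 30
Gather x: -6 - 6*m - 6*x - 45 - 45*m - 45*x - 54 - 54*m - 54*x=-105*m - 105*x - 105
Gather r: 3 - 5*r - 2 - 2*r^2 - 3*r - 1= -2*r^2 - 8*r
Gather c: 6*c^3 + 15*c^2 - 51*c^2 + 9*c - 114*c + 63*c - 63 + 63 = 6*c^3 - 36*c^2 - 42*c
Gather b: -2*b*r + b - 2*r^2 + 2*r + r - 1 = b*(1 - 2*r) - 2*r^2 + 3*r - 1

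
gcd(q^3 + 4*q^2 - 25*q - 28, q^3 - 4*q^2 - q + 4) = q^2 - 3*q - 4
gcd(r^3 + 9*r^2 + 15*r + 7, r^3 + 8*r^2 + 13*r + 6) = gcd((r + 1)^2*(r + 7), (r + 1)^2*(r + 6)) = r^2 + 2*r + 1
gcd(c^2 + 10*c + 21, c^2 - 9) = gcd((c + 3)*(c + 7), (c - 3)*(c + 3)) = c + 3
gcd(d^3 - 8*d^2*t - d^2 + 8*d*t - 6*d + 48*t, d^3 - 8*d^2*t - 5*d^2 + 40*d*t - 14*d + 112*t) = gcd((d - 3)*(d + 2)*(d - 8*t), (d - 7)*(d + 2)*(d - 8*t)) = -d^2 + 8*d*t - 2*d + 16*t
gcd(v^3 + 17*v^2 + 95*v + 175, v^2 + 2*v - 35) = v + 7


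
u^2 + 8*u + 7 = (u + 1)*(u + 7)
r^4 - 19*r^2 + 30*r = r*(r - 3)*(r - 2)*(r + 5)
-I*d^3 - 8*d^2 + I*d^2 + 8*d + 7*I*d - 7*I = (d - 7*I)*(d - I)*(-I*d + I)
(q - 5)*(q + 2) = q^2 - 3*q - 10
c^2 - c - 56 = (c - 8)*(c + 7)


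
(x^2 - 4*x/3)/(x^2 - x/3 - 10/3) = x*(4 - 3*x)/(-3*x^2 + x + 10)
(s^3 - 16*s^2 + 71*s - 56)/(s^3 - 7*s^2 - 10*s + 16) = (s - 7)/(s + 2)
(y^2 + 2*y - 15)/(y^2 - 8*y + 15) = (y + 5)/(y - 5)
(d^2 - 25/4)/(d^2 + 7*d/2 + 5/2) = (d - 5/2)/(d + 1)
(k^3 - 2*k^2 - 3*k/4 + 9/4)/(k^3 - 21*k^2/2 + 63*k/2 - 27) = (2*k^2 - k - 3)/(2*(k^2 - 9*k + 18))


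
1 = 1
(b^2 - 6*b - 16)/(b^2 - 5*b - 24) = (b + 2)/(b + 3)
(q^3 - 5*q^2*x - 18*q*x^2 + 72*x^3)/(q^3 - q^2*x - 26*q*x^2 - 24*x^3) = (q - 3*x)/(q + x)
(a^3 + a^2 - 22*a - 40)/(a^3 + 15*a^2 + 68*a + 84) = (a^2 - a - 20)/(a^2 + 13*a + 42)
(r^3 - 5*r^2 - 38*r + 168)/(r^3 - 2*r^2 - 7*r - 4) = (r^2 - r - 42)/(r^2 + 2*r + 1)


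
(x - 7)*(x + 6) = x^2 - x - 42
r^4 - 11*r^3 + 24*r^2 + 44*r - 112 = (r - 7)*(r - 4)*(r - 2)*(r + 2)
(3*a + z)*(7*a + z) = 21*a^2 + 10*a*z + z^2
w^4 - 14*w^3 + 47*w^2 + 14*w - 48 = (w - 8)*(w - 6)*(w - 1)*(w + 1)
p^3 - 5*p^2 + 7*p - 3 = (p - 3)*(p - 1)^2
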